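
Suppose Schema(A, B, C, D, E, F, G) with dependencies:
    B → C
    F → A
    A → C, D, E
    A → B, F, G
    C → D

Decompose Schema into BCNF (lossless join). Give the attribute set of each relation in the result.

{A, B, E, F, G}; {B, C}; {C, D}

Candidate keys of the original relation: {A}, {F}.
In {A, B, C, D, E, F, G}, {B} is not a superkey ({B}⁺ restricted to this set is {B, C, D}), so split on B → C, D into {B, C, D} and {A, B, E, F, G}.
In {B, C, D}, {C} is not a superkey ({C}⁺ restricted to this set is {C, D}), so split on C → D into {C, D} and {B, C}.
{C, D}: every determinant is a superkey — BCNF.
{B, C}: every determinant is a superkey — BCNF.
{A, B, E, F, G}: every determinant is a superkey — BCNF.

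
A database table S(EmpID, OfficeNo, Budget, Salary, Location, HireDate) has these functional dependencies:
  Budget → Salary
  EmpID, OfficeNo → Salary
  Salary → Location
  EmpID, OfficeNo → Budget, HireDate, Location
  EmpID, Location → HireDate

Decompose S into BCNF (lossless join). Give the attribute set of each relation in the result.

{Budget, EmpID, HireDate}; {Budget, EmpID, OfficeNo}; {Budget, Salary}; {Location, Salary}

Candidate key of the original relation: {EmpID, OfficeNo}.
{Budget, EmpID, HireDate, Location, OfficeNo, Salary}: {Budget} determines {Budget, Location, Salary} here but is not a superkey — split on Budget → Location, Salary, giving {Budget, Location, Salary} and {Budget, EmpID, HireDate, OfficeNo}.
{Budget, Location, Salary}: {Salary} determines {Location, Salary} here but is not a superkey — split on Salary → Location, giving {Location, Salary} and {Budget, Salary}.
{Location, Salary} is in BCNF.
{Budget, Salary} is in BCNF.
{Budget, EmpID, HireDate, OfficeNo}: {Budget, EmpID} determines {Budget, EmpID, HireDate} here but is not a superkey — split on Budget, EmpID → HireDate, giving {Budget, EmpID, HireDate} and {Budget, EmpID, OfficeNo}.
{Budget, EmpID, HireDate} is in BCNF.
{Budget, EmpID, OfficeNo} is in BCNF.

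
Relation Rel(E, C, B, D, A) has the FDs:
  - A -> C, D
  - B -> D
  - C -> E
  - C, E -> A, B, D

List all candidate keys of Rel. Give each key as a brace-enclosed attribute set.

Closure of {A} is {A, B, C, D, E}, the whole schema; {A} is a candidate key.
Closure of {C} is {A, B, C, D, E}, the whole schema; {C} is a candidate key.
No proper subset of any of these is a key, and no other minimal superkey exists.

{A}, {C}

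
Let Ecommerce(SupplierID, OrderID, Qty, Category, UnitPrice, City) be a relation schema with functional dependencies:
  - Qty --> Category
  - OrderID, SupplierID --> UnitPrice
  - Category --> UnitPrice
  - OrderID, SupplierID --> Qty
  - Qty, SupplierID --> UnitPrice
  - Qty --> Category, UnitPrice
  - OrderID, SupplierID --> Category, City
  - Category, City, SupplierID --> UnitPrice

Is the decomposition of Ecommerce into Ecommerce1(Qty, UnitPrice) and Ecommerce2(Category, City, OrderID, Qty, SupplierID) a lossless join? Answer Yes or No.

Ecommerce1 ∩ Ecommerce2 = {Qty}; its closure under F is {Category, Qty, UnitPrice}.
Ecommerce1 is contained in that closure, so Ecommerce1 ∩ Ecommerce2 --> Ecommerce1 holds and the join is lossless.

Yes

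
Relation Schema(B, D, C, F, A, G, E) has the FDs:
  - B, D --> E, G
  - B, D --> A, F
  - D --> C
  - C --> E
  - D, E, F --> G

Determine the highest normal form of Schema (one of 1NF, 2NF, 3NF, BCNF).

1NF

Candidate key: {B, D}. Prime attributes: {B, D}.
D --> C: {D}⁺ = {C, D, E}, which is not all of the attributes, so the left side is not a superkey — BCNF is violated.
D --> C has non-prime {C} on the right and a non-superkey on the left, so 3NF fails.
{D} is a proper subset of the key {B, D}, and {D}⁺ contains the non-prime attributes {C, E} — a partial dependency, so 2NF is violated.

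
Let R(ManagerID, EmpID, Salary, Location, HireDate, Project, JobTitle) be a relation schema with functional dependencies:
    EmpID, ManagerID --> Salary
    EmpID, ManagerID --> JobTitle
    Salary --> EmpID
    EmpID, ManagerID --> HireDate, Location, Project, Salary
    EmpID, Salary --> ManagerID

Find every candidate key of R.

{Salary} is a candidate key since {Salary}⁺ = {EmpID, HireDate, JobTitle, Location, ManagerID, Project, Salary} covers every attribute.
{EmpID, ManagerID} is a candidate key since {EmpID, ManagerID}⁺ = {EmpID, HireDate, JobTitle, Location, ManagerID, Project, Salary} covers every attribute.
Any other superkey properly contains one of these, so there are no further candidate keys.

{EmpID, ManagerID}, {Salary}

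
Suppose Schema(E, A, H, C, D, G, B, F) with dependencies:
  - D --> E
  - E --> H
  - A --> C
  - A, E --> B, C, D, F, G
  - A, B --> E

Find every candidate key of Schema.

Attributes never on any right-hand side: {A} — every candidate key must contain it.
{A, B}⁺ = {A, B, C, D, E, F, G, H} — all of the relation — so {A, B} is a candidate key.
{A, D}⁺ = {A, B, C, D, E, F, G, H} — all of the relation — so {A, D} is a candidate key.
{A, E}⁺ = {A, B, C, D, E, F, G, H} — all of the relation — so {A, E} is a candidate key.
These are minimal and exhaustive — every other superkey contains one of them.

{A, B}, {A, D}, {A, E}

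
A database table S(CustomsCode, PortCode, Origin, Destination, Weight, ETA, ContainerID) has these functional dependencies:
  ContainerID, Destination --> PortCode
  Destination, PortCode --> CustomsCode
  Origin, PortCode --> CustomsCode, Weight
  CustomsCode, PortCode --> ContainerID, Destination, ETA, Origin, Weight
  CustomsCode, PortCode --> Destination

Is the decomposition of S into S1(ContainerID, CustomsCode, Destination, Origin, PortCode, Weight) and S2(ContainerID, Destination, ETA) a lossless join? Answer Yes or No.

Yes

The shared attributes are {ContainerID, Destination} and {ContainerID, Destination}⁺ = {ContainerID, CustomsCode, Destination, ETA, Origin, PortCode, Weight}.
Since S1 ⊆ {ContainerID, CustomsCode, Destination, ETA, Origin, PortCode, Weight}, the intersection is a superkey of S1; the decomposition is lossless.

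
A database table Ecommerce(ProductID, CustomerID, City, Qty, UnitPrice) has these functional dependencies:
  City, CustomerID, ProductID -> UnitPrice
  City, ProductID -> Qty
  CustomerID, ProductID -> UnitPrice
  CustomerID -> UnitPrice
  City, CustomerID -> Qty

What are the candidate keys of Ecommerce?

{City, CustomerID, ProductID}

Attributes never on any right-hand side: {City, CustomerID, ProductID} — every candidate key must contain all of them.
{City, CustomerID, ProductID} is a candidate key since {City, CustomerID, ProductID}⁺ = {City, CustomerID, ProductID, Qty, UnitPrice} covers every attribute.
No smaller or unrelated set reaches every attribute, so there are no other keys.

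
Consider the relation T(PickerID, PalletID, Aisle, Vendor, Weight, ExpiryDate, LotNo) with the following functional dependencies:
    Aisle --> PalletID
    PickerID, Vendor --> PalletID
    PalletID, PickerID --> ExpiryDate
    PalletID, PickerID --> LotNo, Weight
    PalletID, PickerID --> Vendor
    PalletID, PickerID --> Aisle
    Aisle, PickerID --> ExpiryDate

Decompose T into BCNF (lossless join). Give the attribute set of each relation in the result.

{Aisle, ExpiryDate, LotNo, PickerID, Vendor, Weight}; {Aisle, PalletID}

Candidate keys of the original relation: {Aisle, PickerID}, {PalletID, PickerID}, {PickerID, Vendor}.
{Aisle, ExpiryDate, LotNo, PalletID, PickerID, Vendor, Weight}: {Aisle} determines {Aisle, PalletID} here but is not a superkey — split on Aisle --> PalletID, giving {Aisle, PalletID} and {Aisle, ExpiryDate, LotNo, PickerID, Vendor, Weight}.
{Aisle, PalletID} has no BCNF violation.
{Aisle, ExpiryDate, LotNo, PickerID, Vendor, Weight} has no BCNF violation.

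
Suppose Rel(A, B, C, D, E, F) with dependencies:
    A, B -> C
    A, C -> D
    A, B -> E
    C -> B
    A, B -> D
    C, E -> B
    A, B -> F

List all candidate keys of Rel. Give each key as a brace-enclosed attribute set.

No FD produces {A}, so it must be in every candidate key.
{A, B}⁺ = {A, B, C, D, E, F}, which is every attribute, so {A, B} is a candidate key.
{A, C}⁺ = {A, B, C, D, E, F}, which is every attribute, so {A, C} is a candidate key.
Any other superkey properly contains one of these, so there are no further candidate keys.

{A, B}, {A, C}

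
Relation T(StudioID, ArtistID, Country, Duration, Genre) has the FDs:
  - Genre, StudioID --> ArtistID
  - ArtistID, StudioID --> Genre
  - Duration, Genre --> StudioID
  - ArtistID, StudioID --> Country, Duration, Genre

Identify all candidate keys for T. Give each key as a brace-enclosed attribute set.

{ArtistID, StudioID}⁺ = {ArtistID, Country, Duration, Genre, StudioID}, which is every attribute, so {ArtistID, StudioID} is a candidate key.
{Duration, Genre}⁺ = {ArtistID, Country, Duration, Genre, StudioID}, which is every attribute, so {Duration, Genre} is a candidate key.
{Genre, StudioID}⁺ = {ArtistID, Country, Duration, Genre, StudioID}, which is every attribute, so {Genre, StudioID} is a candidate key.
Any other superkey properly contains one of these, so there are no further candidate keys.

{ArtistID, StudioID}, {Duration, Genre}, {Genre, StudioID}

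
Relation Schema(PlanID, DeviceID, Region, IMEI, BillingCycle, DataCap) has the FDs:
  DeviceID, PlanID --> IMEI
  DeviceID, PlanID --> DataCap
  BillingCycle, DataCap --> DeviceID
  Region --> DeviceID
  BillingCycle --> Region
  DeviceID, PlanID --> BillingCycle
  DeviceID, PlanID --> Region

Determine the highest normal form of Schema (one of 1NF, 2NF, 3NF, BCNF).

3NF

Candidate keys: {BillingCycle, PlanID}, {DeviceID, PlanID}, {PlanID, Region}. Prime attributes: {BillingCycle, DeviceID, PlanID, Region}.
BillingCycle, DataCap --> DeviceID breaks BCNF: {BillingCycle, DataCap}⁺ = {BillingCycle, DataCap, DeviceID, Region}, so {BillingCycle, DataCap} is not a superkey.
Its right-hand attributes {DeviceID} are all prime, as are those of every other non-superkey FD — the relation is in 3NF.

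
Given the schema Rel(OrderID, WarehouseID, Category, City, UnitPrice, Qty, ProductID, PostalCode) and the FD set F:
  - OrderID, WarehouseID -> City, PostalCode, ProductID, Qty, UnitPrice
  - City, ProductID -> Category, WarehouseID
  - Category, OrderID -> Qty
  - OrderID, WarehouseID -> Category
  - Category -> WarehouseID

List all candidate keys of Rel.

{Category, OrderID}, {City, OrderID, ProductID}, {OrderID, WarehouseID}

{OrderID} never appears on the right of any FD, so every key must include it.
Closure of {Category, OrderID} is {Category, City, OrderID, PostalCode, ProductID, Qty, UnitPrice, WarehouseID}, the whole schema; {Category, OrderID} is a candidate key.
Closure of {OrderID, WarehouseID} is {Category, City, OrderID, PostalCode, ProductID, Qty, UnitPrice, WarehouseID}, the whole schema; {OrderID, WarehouseID} is a candidate key.
Closure of {City, OrderID, ProductID} is {Category, City, OrderID, PostalCode, ProductID, Qty, UnitPrice, WarehouseID}, the whole schema; {City, OrderID, ProductID} is a candidate key.
These are minimal and exhaustive — every other superkey contains one of them.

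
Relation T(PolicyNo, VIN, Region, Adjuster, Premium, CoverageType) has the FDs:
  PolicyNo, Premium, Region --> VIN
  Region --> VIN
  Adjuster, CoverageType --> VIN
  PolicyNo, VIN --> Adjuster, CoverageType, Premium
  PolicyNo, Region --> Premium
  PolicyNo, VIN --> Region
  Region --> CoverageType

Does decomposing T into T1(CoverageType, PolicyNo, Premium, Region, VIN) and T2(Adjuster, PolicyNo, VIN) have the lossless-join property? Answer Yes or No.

T1 ∩ T2 = {PolicyNo, VIN}; its closure under F is {Adjuster, CoverageType, PolicyNo, Premium, Region, VIN}.
T1 is contained in that closure, so T1 ∩ T2 --> T1 holds and the join is lossless.

Yes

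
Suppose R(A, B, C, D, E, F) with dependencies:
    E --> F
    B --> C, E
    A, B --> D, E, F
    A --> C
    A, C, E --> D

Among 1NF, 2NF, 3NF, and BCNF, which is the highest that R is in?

1NF

Candidate key: {A, B}. Prime attributes: {A, B}.
E --> F: {E}⁺ = {E, F}, which is not all of the attributes, so the left side is not a superkey — BCNF is violated.
E --> F has non-prime {F} on the right and a non-superkey on the left, so 3NF fails.
The proper key subset {A} of {A, B} determines non-prime {C}, so the relation is not even in 2NF.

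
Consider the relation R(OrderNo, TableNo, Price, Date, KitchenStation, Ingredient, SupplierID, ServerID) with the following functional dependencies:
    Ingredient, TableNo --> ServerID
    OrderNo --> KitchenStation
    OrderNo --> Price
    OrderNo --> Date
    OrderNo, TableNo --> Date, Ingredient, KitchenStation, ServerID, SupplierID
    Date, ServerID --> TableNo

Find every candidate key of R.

{OrderNo, ServerID}, {OrderNo, TableNo}

No FD produces {OrderNo}, so it must be in every candidate key.
{OrderNo, ServerID}⁺ = {Date, Ingredient, KitchenStation, OrderNo, Price, ServerID, SupplierID, TableNo} — all of the relation — so {OrderNo, ServerID} is a candidate key.
{OrderNo, TableNo}⁺ = {Date, Ingredient, KitchenStation, OrderNo, Price, ServerID, SupplierID, TableNo} — all of the relation — so {OrderNo, TableNo} is a candidate key.
No proper subset of any of these is a key, and no other minimal superkey exists.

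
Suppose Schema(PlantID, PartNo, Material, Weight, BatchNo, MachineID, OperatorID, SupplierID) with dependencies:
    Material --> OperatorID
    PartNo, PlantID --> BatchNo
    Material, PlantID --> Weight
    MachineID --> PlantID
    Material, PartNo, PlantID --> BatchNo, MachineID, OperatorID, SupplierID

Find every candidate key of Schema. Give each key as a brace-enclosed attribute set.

{MachineID, Material, PartNo}, {Material, PartNo, PlantID}

No FD produces {Material, PartNo}, so they must be in every candidate key.
{MachineID, Material, PartNo}⁺ = {BatchNo, MachineID, Material, OperatorID, PartNo, PlantID, SupplierID, Weight} — all of the relation — so {MachineID, Material, PartNo} is a candidate key.
{Material, PartNo, PlantID}⁺ = {BatchNo, MachineID, Material, OperatorID, PartNo, PlantID, SupplierID, Weight} — all of the relation — so {Material, PartNo, PlantID} is a candidate key.
No proper subset of any of these is a key, and no other minimal superkey exists.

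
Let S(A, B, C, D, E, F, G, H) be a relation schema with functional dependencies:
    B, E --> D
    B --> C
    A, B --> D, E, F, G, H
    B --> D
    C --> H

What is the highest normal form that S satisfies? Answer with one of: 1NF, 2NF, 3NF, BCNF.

Candidate key: {A, B}. Prime attributes: {A, B}.
For B, E --> D we have {B, E}⁺ = {B, C, D, E, H}; {B, E} is not a superkey, so BCNF fails.
B, E --> D has non-prime {D} on the right and a non-superkey on the left, so 3NF fails.
The proper key subset {B} of {A, B} determines non-prime {C, D, H}, so the relation is not even in 2NF.

1NF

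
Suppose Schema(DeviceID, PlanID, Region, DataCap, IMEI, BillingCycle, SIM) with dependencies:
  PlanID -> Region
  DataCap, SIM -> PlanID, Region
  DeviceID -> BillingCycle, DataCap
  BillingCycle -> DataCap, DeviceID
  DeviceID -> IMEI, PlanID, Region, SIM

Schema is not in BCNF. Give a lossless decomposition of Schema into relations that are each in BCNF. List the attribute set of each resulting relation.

{BillingCycle, DataCap, DeviceID, IMEI, SIM}; {DataCap, PlanID, SIM}; {PlanID, Region}

Candidate keys of the original relation: {BillingCycle}, {DeviceID}.
In {BillingCycle, DataCap, DeviceID, IMEI, PlanID, Region, SIM}, {PlanID} is not a superkey ({PlanID}⁺ restricted to this set is {PlanID, Region}), so split on PlanID -> Region into {PlanID, Region} and {BillingCycle, DataCap, DeviceID, IMEI, PlanID, SIM}.
{PlanID, Region} is in BCNF.
In {BillingCycle, DataCap, DeviceID, IMEI, PlanID, SIM}, {DataCap, SIM} is not a superkey ({DataCap, SIM}⁺ restricted to this set is {DataCap, PlanID, SIM}), so split on DataCap, SIM -> PlanID into {DataCap, PlanID, SIM} and {BillingCycle, DataCap, DeviceID, IMEI, SIM}.
{DataCap, PlanID, SIM} is in BCNF.
{BillingCycle, DataCap, DeviceID, IMEI, SIM} is in BCNF.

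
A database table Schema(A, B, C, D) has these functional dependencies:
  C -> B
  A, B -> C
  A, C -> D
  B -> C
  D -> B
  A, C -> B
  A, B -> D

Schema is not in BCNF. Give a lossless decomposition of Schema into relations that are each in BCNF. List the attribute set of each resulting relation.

Candidate keys of the original relation: {A, B}, {A, C}, {A, D}.
Within {A, B, C, D}: {C}⁺ ∩ {A, B, C, D} = {B, C}, not the whole set, so C -> B violates BCNF; decompose into {B, C} and {A, C, D}.
{B, C} is in BCNF.
Within {A, C, D}: {D}⁺ ∩ {A, C, D} = {C, D}, not the whole set, so D -> C violates BCNF; decompose into {C, D} and {A, D}.
{C, D} is in BCNF.
{A, D} is in BCNF.

{A, D}; {B, C}; {C, D}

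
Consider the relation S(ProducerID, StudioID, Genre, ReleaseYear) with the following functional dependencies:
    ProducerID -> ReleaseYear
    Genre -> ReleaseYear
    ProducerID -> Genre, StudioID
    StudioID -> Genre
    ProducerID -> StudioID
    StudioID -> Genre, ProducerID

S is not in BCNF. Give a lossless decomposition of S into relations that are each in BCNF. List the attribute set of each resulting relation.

Candidate keys of the original relation: {ProducerID}, {StudioID}.
In {Genre, ProducerID, ReleaseYear, StudioID}, {Genre} is not a superkey ({Genre}⁺ restricted to this set is {Genre, ReleaseYear}), so split on Genre -> ReleaseYear into {Genre, ReleaseYear} and {Genre, ProducerID, StudioID}.
{Genre, ReleaseYear}: every determinant is a superkey — BCNF.
{Genre, ProducerID, StudioID}: every determinant is a superkey — BCNF.

{Genre, ProducerID, StudioID}; {Genre, ReleaseYear}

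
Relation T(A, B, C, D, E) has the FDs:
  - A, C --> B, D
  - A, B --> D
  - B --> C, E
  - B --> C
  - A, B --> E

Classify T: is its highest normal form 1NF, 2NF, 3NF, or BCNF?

Candidate keys: {A, B}, {A, C}. Prime attributes: {A, B, C}.
For B --> C, E we have {B}⁺ = {B, C, E}; {B} is not a superkey, so BCNF fails.
B --> C, E determines the non-prime attribute {E} from a non-superkey — 3NF is violated.
Since {B} ⊂ {A, B} and {B}⁺ ⊇ {E} with {E} non-prime, there is a partial dependency; 2NF fails.

1NF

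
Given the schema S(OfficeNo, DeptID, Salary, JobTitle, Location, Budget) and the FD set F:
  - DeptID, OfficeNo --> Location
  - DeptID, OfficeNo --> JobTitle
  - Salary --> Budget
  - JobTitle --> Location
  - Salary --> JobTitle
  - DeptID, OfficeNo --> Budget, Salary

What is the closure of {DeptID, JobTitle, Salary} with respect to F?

{Budget, DeptID, JobTitle, Location, Salary}

Start with {DeptID, JobTitle, Salary}.
Salary --> Budget applies; add {Budget} → now {Budget, DeptID, JobTitle, Salary}.
JobTitle --> Location applies; add {Location} → now {Budget, DeptID, JobTitle, Location, Salary}.
No further FD applies.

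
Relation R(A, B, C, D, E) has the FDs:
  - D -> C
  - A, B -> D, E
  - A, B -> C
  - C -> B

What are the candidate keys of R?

No FD produces {A}, so it must be in every candidate key.
Closure of {A, B} is {A, B, C, D, E}, the whole schema; {A, B} is a candidate key.
Closure of {A, C} is {A, B, C, D, E}, the whole schema; {A, C} is a candidate key.
Closure of {A, D} is {A, B, C, D, E}, the whole schema; {A, D} is a candidate key.
No proper subset of any of these is a key, and no other minimal superkey exists.

{A, B}, {A, C}, {A, D}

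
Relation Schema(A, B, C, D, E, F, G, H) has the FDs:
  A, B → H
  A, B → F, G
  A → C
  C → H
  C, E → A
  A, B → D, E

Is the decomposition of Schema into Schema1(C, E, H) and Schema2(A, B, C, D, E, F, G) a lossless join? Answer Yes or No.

Schema1 ∩ Schema2 = {C, E}; its closure under F is {A, C, E, H}.
Schema1 is contained in that closure, so Schema1 ∩ Schema2 → Schema1 holds and the join is lossless.

Yes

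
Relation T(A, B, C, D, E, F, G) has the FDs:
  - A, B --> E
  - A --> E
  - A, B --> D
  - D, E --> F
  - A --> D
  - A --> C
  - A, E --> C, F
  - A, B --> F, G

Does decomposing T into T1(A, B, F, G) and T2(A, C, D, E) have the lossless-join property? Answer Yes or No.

Common attributes: {A}; their closure is {A, C, D, E, F}.
Since T2 ⊆ {A, C, D, E, F}, the intersection is a superkey of T2; the decomposition is lossless.

Yes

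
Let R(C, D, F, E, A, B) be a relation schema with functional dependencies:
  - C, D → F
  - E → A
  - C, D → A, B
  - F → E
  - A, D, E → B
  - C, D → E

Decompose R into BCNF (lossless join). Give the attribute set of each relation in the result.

Candidate key of the original relation: {C, D}.
{A, B, C, D, E, F}: {E} determines {A, E} here but is not a superkey — split on E → A, giving {A, E} and {B, C, D, E, F}.
{A, E}: every determinant is a superkey — BCNF.
{B, C, D, E, F}: {F} determines {E, F} here but is not a superkey — split on F → E, giving {E, F} and {B, C, D, F}.
{E, F}: every determinant is a superkey — BCNF.
{B, C, D, F}: {D, F} determines {B, D, F} here but is not a superkey — split on D, F → B, giving {B, D, F} and {C, D, F}.
{B, D, F}: every determinant is a superkey — BCNF.
{C, D, F}: every determinant is a superkey — BCNF.

{A, E}; {B, D, F}; {C, D, F}; {E, F}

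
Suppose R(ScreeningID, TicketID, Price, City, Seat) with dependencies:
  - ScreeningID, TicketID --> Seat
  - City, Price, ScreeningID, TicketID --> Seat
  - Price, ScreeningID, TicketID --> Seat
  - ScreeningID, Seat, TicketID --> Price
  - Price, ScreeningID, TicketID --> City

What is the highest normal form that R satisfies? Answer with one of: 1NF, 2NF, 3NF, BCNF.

BCNF

Candidate key: {ScreeningID, TicketID}. Prime attributes: {ScreeningID, TicketID}.
The left-hand side of every FD is a superkey, so BCNF is satisfied.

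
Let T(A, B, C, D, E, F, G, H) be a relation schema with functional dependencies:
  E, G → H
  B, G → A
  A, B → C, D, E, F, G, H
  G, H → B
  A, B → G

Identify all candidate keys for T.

{A, B}⁺ = {A, B, C, D, E, F, G, H} — all of the relation — so {A, B} is a candidate key.
{B, G}⁺ = {A, B, C, D, E, F, G, H} — all of the relation — so {B, G} is a candidate key.
{E, G}⁺ = {A, B, C, D, E, F, G, H} — all of the relation — so {E, G} is a candidate key.
{G, H}⁺ = {A, B, C, D, E, F, G, H} — all of the relation — so {G, H} is a candidate key.
No proper subset of any of these is a key, and no other minimal superkey exists.

{A, B}, {B, G}, {E, G}, {G, H}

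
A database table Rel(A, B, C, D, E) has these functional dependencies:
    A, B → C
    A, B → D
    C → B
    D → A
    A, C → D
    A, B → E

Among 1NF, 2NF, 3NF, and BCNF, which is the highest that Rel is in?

Candidate keys: {A, B}, {A, C}, {B, D}, {C, D}. Prime attributes: {A, B, C, D}.
C → B: {C}⁺ = {B, C}, which is not all of the attributes, so the left side is not a superkey — BCNF is violated.
But every attribute on its right side ({B}) is prime, and the same holds for every other non-superkey FD, so 3NF still holds.

3NF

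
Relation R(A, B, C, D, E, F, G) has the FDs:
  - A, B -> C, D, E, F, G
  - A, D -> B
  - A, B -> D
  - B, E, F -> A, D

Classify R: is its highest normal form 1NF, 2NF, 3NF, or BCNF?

Candidate keys: {A, B}, {A, D}, {B, E, F}. Prime attributes: {A, B, D, E, F}.
Each dependency's left side is a superkey — BCNF holds.

BCNF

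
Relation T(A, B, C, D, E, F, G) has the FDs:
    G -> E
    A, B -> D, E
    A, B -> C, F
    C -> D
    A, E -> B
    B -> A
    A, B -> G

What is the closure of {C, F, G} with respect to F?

{C, D, E, F, G}

Start with {C, F, G}.
G -> E applies; add {E} → now {C, E, F, G}.
C -> D applies; add {D} → now {C, D, E, F, G}.
No further FD applies.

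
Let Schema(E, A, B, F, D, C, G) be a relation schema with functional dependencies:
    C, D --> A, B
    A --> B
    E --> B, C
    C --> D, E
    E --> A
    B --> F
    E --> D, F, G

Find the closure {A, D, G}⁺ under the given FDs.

{A, B, D, F, G}

Start with {A, D, G}.
A --> B applies; add {B} → now {A, B, D, G}.
B --> F applies; add {F} → now {A, B, D, F, G}.
No further FD applies.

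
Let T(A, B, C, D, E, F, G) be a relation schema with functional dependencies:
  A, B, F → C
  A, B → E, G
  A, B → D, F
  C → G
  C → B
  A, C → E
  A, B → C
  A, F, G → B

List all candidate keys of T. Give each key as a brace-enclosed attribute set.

{A, B}, {A, C}, {A, F, G}

{A} never appears on the right of any FD, so every key must include it.
Closure of {A, B} is {A, B, C, D, E, F, G}, the whole schema; {A, B} is a candidate key.
Closure of {A, C} is {A, B, C, D, E, F, G}, the whole schema; {A, C} is a candidate key.
Closure of {A, F, G} is {A, B, C, D, E, F, G}, the whole schema; {A, F, G} is a candidate key.
These are minimal and exhaustive — every other superkey contains one of them.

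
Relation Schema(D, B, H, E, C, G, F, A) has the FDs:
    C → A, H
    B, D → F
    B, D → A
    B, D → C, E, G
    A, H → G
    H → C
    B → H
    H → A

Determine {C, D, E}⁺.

Start with {C, D, E}.
C → A, H applies; add {A, H} → now {A, C, D, E, H}.
A, H → G applies; add {G} → now {A, C, D, E, G, H}.
No further FD applies.

{A, C, D, E, G, H}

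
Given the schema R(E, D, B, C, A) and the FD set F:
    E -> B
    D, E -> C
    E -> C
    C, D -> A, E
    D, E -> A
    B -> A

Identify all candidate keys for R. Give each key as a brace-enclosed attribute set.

No FD produces {D}, so it must be in every candidate key.
{C, D} is a candidate key since {C, D}⁺ = {A, B, C, D, E} covers every attribute.
{D, E} is a candidate key since {D, E}⁺ = {A, B, C, D, E} covers every attribute.
No proper subset of any of these is a key, and no other minimal superkey exists.

{C, D}, {D, E}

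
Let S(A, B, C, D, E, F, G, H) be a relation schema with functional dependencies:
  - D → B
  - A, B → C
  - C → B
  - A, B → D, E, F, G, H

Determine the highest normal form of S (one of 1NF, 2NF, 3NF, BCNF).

3NF

Candidate keys: {A, B}, {A, C}, {A, D}. Prime attributes: {A, B, C, D}.
For D → B we have {D}⁺ = {B, D}; {D} is not a superkey, so BCNF fails.
Its right-hand attributes {B} are all prime, as are those of every other non-superkey FD — the relation is in 3NF.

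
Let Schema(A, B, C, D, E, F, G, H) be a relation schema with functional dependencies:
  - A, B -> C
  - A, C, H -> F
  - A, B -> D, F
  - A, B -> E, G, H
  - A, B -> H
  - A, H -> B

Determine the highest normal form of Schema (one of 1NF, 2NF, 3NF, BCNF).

Candidate keys: {A, B}, {A, H}. Prime attributes: {A, B, H}.
Every FD has a superkey on the left, so the relation is in BCNF.

BCNF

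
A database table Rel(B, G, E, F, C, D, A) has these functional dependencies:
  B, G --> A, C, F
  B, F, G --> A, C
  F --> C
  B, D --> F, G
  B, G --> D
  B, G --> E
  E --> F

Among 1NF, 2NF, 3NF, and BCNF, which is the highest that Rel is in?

Candidate keys: {B, D}, {B, G}. Prime attributes: {B, D, G}.
F --> C: {F}⁺ = {C, F}, which is not all of the attributes, so the left side is not a superkey — BCNF is violated.
F --> C has non-prime {C} on the right and a non-superkey on the left, so 3NF fails.
Checking every proper subset of each key, none determines a non-prime attribute — 2NF is satisfied.

2NF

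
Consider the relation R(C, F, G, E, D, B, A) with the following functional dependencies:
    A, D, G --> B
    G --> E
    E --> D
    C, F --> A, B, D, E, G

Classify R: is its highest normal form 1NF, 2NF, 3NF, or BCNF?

2NF

Candidate key: {C, F}. Prime attributes: {C, F}.
For A, D, G --> B we have {A, D, G}⁺ = {A, B, D, E, G}; {A, D, G} is not a superkey, so BCNF fails.
A, D, G --> B determines the non-prime attribute {B} from a non-superkey — 3NF is violated.
Checking every proper subset of each key, none determines a non-prime attribute — 2NF is satisfied.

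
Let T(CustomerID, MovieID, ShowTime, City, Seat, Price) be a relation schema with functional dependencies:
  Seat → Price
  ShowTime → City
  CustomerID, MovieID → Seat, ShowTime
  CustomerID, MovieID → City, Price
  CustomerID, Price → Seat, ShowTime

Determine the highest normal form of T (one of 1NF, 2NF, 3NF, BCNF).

2NF

Candidate key: {CustomerID, MovieID}. Prime attributes: {CustomerID, MovieID}.
For Seat → Price we have {Seat}⁺ = {Price, Seat}; {Seat} is not a superkey, so BCNF fails.
Seat → Price determines the non-prime attribute {Price} from a non-superkey — 3NF is violated.
Checking every proper subset of each key, none determines a non-prime attribute — 2NF is satisfied.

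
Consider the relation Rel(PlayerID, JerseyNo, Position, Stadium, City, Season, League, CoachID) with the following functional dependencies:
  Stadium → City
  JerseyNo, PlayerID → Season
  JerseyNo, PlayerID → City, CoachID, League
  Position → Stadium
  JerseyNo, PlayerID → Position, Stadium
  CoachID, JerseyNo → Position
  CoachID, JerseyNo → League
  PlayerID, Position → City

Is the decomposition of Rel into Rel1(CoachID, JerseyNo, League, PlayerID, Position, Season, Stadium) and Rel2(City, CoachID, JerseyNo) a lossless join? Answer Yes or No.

Common attributes: {CoachID, JerseyNo}; their closure is {City, CoachID, JerseyNo, League, Position, Stadium}.
Rel2 is contained in that closure, so Rel1 ∩ Rel2 → Rel2 holds and the join is lossless.

Yes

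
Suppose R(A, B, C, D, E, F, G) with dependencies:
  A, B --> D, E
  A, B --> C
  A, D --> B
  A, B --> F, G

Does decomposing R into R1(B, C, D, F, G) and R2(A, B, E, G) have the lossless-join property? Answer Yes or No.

No

R1 ∩ R2 = {B, G}; its closure under F is {B, G}.
Neither R1 nor R2 is contained in that closure, so the decomposition is lossy.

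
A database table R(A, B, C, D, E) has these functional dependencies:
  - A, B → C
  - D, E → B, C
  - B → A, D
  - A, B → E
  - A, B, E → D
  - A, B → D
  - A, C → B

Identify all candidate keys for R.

{A, C}, {B}, {D, E}

{B}⁺ = {A, B, C, D, E} — all of the relation — so {B} is a candidate key.
{A, C}⁺ = {A, B, C, D, E} — all of the relation — so {A, C} is a candidate key.
{D, E}⁺ = {A, B, C, D, E} — all of the relation — so {D, E} is a candidate key.
Any other superkey properly contains one of these, so there are no further candidate keys.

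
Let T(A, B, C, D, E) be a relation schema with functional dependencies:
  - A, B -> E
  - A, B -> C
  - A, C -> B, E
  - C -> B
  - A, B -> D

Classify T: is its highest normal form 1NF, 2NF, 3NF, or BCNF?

Candidate keys: {A, B}, {A, C}. Prime attributes: {A, B, C}.
For C -> B we have {C}⁺ = {B, C}; {C} is not a superkey, so BCNF fails.
But every attribute on its right side ({B}) is prime, and the same holds for every other non-superkey FD, so 3NF still holds.

3NF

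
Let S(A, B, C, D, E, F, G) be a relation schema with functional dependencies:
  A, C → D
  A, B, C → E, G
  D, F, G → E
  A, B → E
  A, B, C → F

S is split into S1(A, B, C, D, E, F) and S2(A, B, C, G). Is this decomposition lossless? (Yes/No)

The shared attributes are {A, B, C} and {A, B, C}⁺ = {A, B, C, D, E, F, G}.
S1 is contained in that closure, so S1 ∩ S2 → S1 holds and the join is lossless.

Yes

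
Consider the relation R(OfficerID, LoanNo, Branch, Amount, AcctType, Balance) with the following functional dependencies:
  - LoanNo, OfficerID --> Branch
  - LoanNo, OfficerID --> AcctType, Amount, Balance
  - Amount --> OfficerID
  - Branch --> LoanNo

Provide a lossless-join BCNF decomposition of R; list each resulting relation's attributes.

Candidate keys of the original relation: {Amount, Branch}, {Amount, LoanNo}, {Branch, OfficerID}, {LoanNo, OfficerID}.
{AcctType, Amount, Balance, Branch, LoanNo, OfficerID}: {Amount} determines {Amount, OfficerID} here but is not a superkey — split on Amount --> OfficerID, giving {Amount, OfficerID} and {AcctType, Amount, Balance, Branch, LoanNo}.
{Amount, OfficerID}: every determinant is a superkey — BCNF.
{AcctType, Amount, Balance, Branch, LoanNo}: {Branch} determines {Branch, LoanNo} here but is not a superkey — split on Branch --> LoanNo, giving {Branch, LoanNo} and {AcctType, Amount, Balance, Branch}.
{Branch, LoanNo}: every determinant is a superkey — BCNF.
{AcctType, Amount, Balance, Branch}: every determinant is a superkey — BCNF.

{AcctType, Amount, Balance, Branch}; {Amount, OfficerID}; {Branch, LoanNo}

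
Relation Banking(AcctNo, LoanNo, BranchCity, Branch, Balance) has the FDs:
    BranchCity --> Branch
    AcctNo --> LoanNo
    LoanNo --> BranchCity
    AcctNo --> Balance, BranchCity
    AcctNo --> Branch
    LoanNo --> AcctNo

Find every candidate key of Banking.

Closure of {AcctNo} is {AcctNo, Balance, Branch, BranchCity, LoanNo}, the whole schema; {AcctNo} is a candidate key.
Closure of {LoanNo} is {AcctNo, Balance, Branch, BranchCity, LoanNo}, the whole schema; {LoanNo} is a candidate key.
These are minimal and exhaustive — every other superkey contains one of them.

{AcctNo}, {LoanNo}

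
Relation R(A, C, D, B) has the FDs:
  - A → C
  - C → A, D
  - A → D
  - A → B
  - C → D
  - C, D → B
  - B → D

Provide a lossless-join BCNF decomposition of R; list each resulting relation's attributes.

Candidate keys of the original relation: {A}, {C}.
In {A, B, C, D}, {B} is not a superkey ({B}⁺ restricted to this set is {B, D}), so split on B → D into {B, D} and {A, B, C}.
{B, D} is in BCNF.
{A, B, C} is in BCNF.

{A, B, C}; {B, D}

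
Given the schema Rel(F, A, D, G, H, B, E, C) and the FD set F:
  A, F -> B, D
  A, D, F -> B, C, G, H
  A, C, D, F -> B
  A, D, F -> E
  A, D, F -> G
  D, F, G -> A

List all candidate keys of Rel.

{A, F}, {D, F, G}

No FD produces {F}, so it must be in every candidate key.
Closure of {A, F} is {A, B, C, D, E, F, G, H}, the whole schema; {A, F} is a candidate key.
Closure of {D, F, G} is {A, B, C, D, E, F, G, H}, the whole schema; {D, F, G} is a candidate key.
Any other superkey properly contains one of these, so there are no further candidate keys.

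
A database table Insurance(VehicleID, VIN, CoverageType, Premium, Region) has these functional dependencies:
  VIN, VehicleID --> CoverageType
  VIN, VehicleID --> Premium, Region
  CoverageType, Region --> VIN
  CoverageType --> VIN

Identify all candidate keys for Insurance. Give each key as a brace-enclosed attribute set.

{CoverageType, VehicleID}, {VIN, VehicleID}

{VehicleID} never appears on the right of any FD, so every key must include it.
{CoverageType, VehicleID}⁺ = {CoverageType, Premium, Region, VIN, VehicleID} — all of the relation — so {CoverageType, VehicleID} is a candidate key.
{VIN, VehicleID}⁺ = {CoverageType, Premium, Region, VIN, VehicleID} — all of the relation — so {VIN, VehicleID} is a candidate key.
These are minimal and exhaustive — every other superkey contains one of them.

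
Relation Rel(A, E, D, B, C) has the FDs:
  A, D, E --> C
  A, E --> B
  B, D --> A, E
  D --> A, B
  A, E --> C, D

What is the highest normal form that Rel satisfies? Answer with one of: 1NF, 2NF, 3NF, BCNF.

BCNF

Candidate keys: {A, E}, {D}. Prime attributes: {A, D, E}.
Every FD has a superkey on the left, so the relation is in BCNF.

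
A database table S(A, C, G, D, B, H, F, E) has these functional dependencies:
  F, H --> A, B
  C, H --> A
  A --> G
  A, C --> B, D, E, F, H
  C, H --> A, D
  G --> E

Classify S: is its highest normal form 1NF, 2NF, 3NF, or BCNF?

Candidate keys: {A, C}, {C, H}. Prime attributes: {A, C, H}.
For F, H --> A, B we have {F, H}⁺ = {A, B, E, F, G, H}; {F, H} is not a superkey, so BCNF fails.
Because {B} is non-prime and the left side of F, H --> A, B is not a superkey, the relation is not in 3NF.
{A} is a proper subset of the key {A, C}, and {A}⁺ contains the non-prime attributes {E, G} — a partial dependency, so 2NF is violated.

1NF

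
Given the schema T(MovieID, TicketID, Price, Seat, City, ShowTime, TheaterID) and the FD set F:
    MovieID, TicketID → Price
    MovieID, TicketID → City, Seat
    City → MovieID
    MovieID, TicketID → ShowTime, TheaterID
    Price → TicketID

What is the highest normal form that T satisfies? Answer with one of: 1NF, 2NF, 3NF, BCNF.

3NF

Candidate keys: {City, Price}, {City, TicketID}, {MovieID, Price}, {MovieID, TicketID}. Prime attributes: {City, MovieID, Price, TicketID}.
City → MovieID: {City}⁺ = {City, MovieID}, which is not all of the attributes, so the left side is not a superkey — BCNF is violated.
But every attribute on its right side ({MovieID}) is prime, and the same holds for every other non-superkey FD, so 3NF still holds.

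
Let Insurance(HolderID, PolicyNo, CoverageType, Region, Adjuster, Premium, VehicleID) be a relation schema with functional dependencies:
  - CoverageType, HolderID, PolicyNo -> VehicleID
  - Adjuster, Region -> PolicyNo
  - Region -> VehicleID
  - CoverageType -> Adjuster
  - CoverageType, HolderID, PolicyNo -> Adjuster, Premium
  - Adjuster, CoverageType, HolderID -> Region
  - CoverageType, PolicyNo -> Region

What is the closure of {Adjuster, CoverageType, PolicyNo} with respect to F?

Start with {Adjuster, CoverageType, PolicyNo}.
CoverageType, PolicyNo -> Region applies; add {Region} → now {Adjuster, CoverageType, PolicyNo, Region}.
Region -> VehicleID applies; add {VehicleID} → now {Adjuster, CoverageType, PolicyNo, Region, VehicleID}.
No further FD applies.

{Adjuster, CoverageType, PolicyNo, Region, VehicleID}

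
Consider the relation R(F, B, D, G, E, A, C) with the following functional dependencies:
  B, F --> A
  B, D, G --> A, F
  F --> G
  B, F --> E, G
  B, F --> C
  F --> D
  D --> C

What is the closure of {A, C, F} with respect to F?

Start with {A, C, F}.
F --> G applies; add {G} → now {A, C, F, G}.
F --> D applies; add {D} → now {A, C, D, F, G}.
No further FD applies.

{A, C, D, F, G}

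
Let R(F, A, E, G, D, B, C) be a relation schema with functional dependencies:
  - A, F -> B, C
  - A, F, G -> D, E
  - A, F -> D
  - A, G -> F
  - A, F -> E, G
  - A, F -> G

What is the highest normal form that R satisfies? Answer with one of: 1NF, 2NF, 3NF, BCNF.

Candidate keys: {A, F}, {A, G}. Prime attributes: {A, F, G}.
Each dependency's left side is a superkey — BCNF holds.

BCNF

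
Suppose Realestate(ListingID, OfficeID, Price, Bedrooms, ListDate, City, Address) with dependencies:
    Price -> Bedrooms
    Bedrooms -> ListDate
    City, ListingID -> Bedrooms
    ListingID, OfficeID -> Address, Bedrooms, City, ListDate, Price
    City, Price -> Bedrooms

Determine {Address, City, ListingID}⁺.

Start with {Address, City, ListingID}.
City, ListingID -> Bedrooms applies; add {Bedrooms} → now {Address, Bedrooms, City, ListingID}.
Bedrooms -> ListDate applies; add {ListDate} → now {Address, Bedrooms, City, ListDate, ListingID}.
No further FD applies.

{Address, Bedrooms, City, ListDate, ListingID}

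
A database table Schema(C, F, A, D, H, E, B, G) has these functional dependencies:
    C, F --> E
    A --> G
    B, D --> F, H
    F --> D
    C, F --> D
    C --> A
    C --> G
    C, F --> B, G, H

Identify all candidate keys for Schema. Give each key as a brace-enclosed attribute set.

No FD produces {C}, so it must be in every candidate key.
{C, F} is a candidate key since {C, F}⁺ = {A, B, C, D, E, F, G, H} covers every attribute.
{B, C, D} is a candidate key since {B, C, D}⁺ = {A, B, C, D, E, F, G, H} covers every attribute.
Any other superkey properly contains one of these, so there are no further candidate keys.

{B, C, D}, {C, F}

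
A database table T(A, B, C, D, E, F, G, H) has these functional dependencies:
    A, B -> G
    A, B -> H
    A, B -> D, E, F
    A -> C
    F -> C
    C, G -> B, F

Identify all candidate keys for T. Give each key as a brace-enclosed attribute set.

Attributes never on any right-hand side: {A} — every candidate key must contain it.
{A, B} is a candidate key since {A, B}⁺ = {A, B, C, D, E, F, G, H} covers every attribute.
{A, G} is a candidate key since {A, G}⁺ = {A, B, C, D, E, F, G, H} covers every attribute.
Any other superkey properly contains one of these, so there are no further candidate keys.

{A, B}, {A, G}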